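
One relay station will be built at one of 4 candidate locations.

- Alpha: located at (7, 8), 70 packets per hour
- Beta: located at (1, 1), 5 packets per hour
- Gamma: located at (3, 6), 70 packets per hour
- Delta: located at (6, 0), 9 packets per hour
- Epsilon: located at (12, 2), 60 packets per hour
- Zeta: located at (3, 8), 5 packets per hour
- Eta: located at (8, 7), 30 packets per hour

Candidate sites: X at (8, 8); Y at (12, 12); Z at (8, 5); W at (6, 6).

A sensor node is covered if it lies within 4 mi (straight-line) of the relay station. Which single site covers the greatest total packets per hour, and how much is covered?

W, covering 175

Coverage radius r = 4 mi; a point is covered iff (Δx)²+(Δy)² ≤ 4² = 16.
  X (8, 8): covers {Alpha, Eta} → 100
  Y (12, 12): covers {none} → 0
  Z (8, 5): covers {Alpha, Eta} → 100
  W (6, 6): covers {Alpha, Gamma, Zeta, Eta} → 175
Maximum coverage at W: 175 packets per hour.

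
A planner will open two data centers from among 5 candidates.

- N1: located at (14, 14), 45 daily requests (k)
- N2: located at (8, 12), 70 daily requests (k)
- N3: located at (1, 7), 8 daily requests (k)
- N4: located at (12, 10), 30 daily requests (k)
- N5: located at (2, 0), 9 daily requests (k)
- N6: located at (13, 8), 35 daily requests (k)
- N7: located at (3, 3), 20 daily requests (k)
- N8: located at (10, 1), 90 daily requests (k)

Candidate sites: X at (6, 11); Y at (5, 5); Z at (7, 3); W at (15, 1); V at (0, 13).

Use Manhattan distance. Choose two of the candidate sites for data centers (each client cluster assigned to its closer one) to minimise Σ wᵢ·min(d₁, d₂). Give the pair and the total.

Evaluate every pair (each demand assigned to the nearer of the two):
  {X, Z}: total = 1939
  {X, W}: total = 2098
  {X, Y}: total = 2275
  {Y, W}: total = 2655
  {Z, W}: total = 2687
  {Z, V}: total = 2708
  {W, V}: total = 2827
  {Y, Z}: total = 2905
  {X, V}: total = 2936
  {Y, V}: total = 3060
Best pair: {X, Z} with total 1939.

{X, Z}, total 1939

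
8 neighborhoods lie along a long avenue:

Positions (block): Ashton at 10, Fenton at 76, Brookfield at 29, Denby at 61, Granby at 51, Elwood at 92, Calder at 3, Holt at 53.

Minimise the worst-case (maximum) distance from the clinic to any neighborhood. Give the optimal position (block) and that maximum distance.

location 47.5, max distance 44.5

The 1-center on a line is the midpoint of the two extreme points: leftmost at 3, rightmost at 92.
Optimal location = (3 + 92)/2 = 47.5; maximum distance = (92 − 3)/2 = 44.5.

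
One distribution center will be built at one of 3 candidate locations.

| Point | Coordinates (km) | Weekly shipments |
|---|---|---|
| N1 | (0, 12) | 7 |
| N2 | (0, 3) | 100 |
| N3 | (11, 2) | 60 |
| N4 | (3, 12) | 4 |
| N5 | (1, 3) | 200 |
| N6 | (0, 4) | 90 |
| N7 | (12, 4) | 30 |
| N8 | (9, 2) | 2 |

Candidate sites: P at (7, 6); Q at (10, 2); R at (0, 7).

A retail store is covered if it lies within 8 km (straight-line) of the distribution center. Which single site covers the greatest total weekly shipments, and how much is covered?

P, covering 486

Coverage radius r = 8 km; a point is covered iff (Δx)²+(Δy)² ≤ 8² = 64.
  P (7, 6): covers {N2, N3, N4, N5, N6, N7, N8} → 486
  Q (10, 2): covers {N3, N7, N8} → 92
  R (0, 7): covers {N1, N2, N4, N5, N6} → 401
Maximum coverage at P: 486 weekly shipments.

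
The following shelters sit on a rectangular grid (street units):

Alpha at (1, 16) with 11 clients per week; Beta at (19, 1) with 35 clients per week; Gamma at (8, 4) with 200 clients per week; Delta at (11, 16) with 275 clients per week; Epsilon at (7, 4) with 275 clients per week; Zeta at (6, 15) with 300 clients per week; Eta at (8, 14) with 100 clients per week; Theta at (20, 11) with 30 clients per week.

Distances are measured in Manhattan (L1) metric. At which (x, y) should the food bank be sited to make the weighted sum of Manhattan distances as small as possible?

Manhattan distance separates: Σwᵢ(|x−xᵢ|+|y−yᵢ|) = Σwᵢ|x−xᵢ| + Σwᵢ|y−yᵢ|, so x and y are optimised independently as 1-D weighted medians.
Total weight W = 1226; half = 613.
x-coordinate, sorted with cumulative weight:
  x=1 (Alpha, w=11) cum 11
  x=6 (Zeta, w=300) cum 311
  x=7 (Epsilon, w=275) cum 586
  x=8 (Gamma, w=200) cum 786  ← median
  x=8 (Eta, w=100) cum 886
  x=11 (Delta, w=275) cum 1161
  x=19 (Beta, w=35) cum 1196
  x=20 (Theta, w=30) cum 1226
⇒ x* = 8
y-coordinate, sorted with cumulative weight:
  y=1 (Beta, w=35) cum 35
  y=4 (Gamma, w=200) cum 235
  y=4 (Epsilon, w=275) cum 510
  y=11 (Theta, w=30) cum 540
  y=14 (Eta, w=100) cum 640  ← median
  y=15 (Zeta, w=300) cum 940
  y=16 (Alpha, w=11) cum 951
  y=16 (Delta, w=275) cum 1226
⇒ y* = 14

(8, 14)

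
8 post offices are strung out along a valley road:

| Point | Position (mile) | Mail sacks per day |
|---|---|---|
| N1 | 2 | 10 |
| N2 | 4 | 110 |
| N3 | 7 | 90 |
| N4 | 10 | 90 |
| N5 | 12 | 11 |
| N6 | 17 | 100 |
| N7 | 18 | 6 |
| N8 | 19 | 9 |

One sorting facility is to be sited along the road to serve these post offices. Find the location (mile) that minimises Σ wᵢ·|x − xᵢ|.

For a sum of weighted absolute distances on a line, the optimum is the weighted median (not the mean). Total weight W = 426; half-weight = 213.
Sort by position and accumulate weight:
  mile 2 (N1, w=10) → cum 10
  mile 4 (N2, w=110) → cum 120
  mile 7 (N3, w=90) → cum 210
  mile 10 (N4, w=90) → cum 300  ≥ 213 → median here
  mile 12 (N5, w=11) → cum 311
  mile 17 (N6, w=100) → cum 411
  mile 18 (N7, w=6) → cum 417
  mile 19 (N8, w=9) → cum 426
Optimal location: mile 10.

x = 10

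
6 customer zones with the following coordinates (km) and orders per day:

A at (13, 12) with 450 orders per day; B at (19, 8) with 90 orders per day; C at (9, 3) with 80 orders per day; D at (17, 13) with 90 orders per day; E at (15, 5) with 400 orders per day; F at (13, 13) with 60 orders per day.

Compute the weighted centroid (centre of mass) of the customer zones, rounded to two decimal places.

The minimiser of Σwᵢ‖p−pᵢ‖² is the weighted centroid p* = (Σwᵢpᵢ)/(Σwᵢ).
Σwᵢ = 1170.
Σwᵢxᵢ = 450·13 + 90·19 + 80·9 + 90·17 + 400·15 + 60·13 = 16590.
Σwᵢyᵢ = 450·12 + 90·8 + 80·3 + 90·13 + 400·5 + 60·13 = 10310.
x* = 16590/1170 = 14.18, y* = 10310/1170 = 8.81.

(14.18, 8.81)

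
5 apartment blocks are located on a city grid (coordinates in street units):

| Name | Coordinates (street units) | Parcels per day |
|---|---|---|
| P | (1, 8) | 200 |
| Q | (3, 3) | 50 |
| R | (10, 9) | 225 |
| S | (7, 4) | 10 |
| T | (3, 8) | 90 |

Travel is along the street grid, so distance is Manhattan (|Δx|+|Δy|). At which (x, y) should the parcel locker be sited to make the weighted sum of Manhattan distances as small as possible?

Manhattan distance separates: Σwᵢ(|x−xᵢ|+|y−yᵢ|) = Σwᵢ|x−xᵢ| + Σwᵢ|y−yᵢ|, so x and y are optimised independently as 1-D weighted medians.
Total weight W = 575; half = 287.5.
x-coordinate, sorted with cumulative weight:
  x=1 (P, w=200) cum 200
  x=3 (Q, w=50) cum 250
  x=3 (T, w=90) cum 340  ← median
  x=7 (S, w=10) cum 350
  x=10 (R, w=225) cum 575
⇒ x* = 3
y-coordinate, sorted with cumulative weight:
  y=3 (Q, w=50) cum 50
  y=4 (S, w=10) cum 60
  y=8 (P, w=200) cum 260
  y=8 (T, w=90) cum 350  ← median
  y=9 (R, w=225) cum 575
⇒ y* = 8

(3, 8)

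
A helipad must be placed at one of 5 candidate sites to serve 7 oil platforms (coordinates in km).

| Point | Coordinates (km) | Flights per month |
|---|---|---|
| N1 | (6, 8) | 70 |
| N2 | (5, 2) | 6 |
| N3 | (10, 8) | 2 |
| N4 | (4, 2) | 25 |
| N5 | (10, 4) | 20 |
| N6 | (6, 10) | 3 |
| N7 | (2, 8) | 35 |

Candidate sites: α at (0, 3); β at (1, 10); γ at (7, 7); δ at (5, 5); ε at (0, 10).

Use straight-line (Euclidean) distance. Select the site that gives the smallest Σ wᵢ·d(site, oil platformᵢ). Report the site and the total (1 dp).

Total weighted distance at each candidate:
  α (0, 3): total = 1119.9
  β (1, 10): total = 972.3
  γ (7, 7): total = 556.2
  δ (5, 5): total = 595.8
  ε (0, 10): total = 1093.6
Minimum is at γ with total 556.2 km.

γ, total 556.2 km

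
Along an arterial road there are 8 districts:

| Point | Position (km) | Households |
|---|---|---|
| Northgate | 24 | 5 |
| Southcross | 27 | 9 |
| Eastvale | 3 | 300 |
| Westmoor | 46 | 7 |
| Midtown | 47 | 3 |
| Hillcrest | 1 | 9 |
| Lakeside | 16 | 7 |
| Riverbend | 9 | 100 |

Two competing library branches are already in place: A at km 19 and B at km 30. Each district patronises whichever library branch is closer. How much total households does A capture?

The indifferent point is the midpoint (19+30)/2 = 24.5; districts left of it (closer to A at 19) go to A, those right go to B.
  Hillcrest at 1 (w=9) → A
  Eastvale at 3 (w=300) → A
  Riverbend at 9 (w=100) → A
  Lakeside at 16 (w=7) → A
  Northgate at 24 (w=5) → A
  Southcross at 27 (w=9) → B
  Westmoor at 46 (w=7) → B
  Midtown at 47 (w=3) → B
A captures 421; B captures 19.

421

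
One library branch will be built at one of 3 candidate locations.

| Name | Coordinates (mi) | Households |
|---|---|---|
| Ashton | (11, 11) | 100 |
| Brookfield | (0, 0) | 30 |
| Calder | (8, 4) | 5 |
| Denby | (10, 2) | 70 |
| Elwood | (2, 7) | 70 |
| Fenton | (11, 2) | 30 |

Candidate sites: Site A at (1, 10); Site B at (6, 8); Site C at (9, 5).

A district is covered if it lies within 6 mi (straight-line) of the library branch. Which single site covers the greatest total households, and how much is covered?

Site B, covering 175

Coverage radius r = 6 mi; a point is covered iff (Δx)²+(Δy)² ≤ 6² = 36.
  Site A (1, 10): covers {Elwood} → 70
  Site B (6, 8): covers {Ashton, Calder, Elwood} → 175
  Site C (9, 5): covers {Calder, Denby, Fenton} → 105
Maximum coverage at Site B: 175 households.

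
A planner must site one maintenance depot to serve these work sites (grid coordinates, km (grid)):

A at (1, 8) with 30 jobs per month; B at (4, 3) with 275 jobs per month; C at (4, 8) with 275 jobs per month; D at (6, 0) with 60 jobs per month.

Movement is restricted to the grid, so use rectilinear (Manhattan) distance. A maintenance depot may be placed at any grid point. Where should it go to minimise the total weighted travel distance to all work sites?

(4, 3)

Manhattan distance separates: Σwᵢ(|x−xᵢ|+|y−yᵢ|) = Σwᵢ|x−xᵢ| + Σwᵢ|y−yᵢ|, so x and y are optimised independently as 1-D weighted medians.
Total weight W = 640; half = 320.
x-coordinate, sorted with cumulative weight:
  x=1 (A, w=30) cum 30
  x=4 (B, w=275) cum 305
  x=4 (C, w=275) cum 580  ← median
  x=6 (D, w=60) cum 640
⇒ x* = 4
y-coordinate, sorted with cumulative weight:
  y=0 (D, w=60) cum 60
  y=3 (B, w=275) cum 335  ← median
  y=8 (A, w=30) cum 365
  y=8 (C, w=275) cum 640
⇒ y* = 3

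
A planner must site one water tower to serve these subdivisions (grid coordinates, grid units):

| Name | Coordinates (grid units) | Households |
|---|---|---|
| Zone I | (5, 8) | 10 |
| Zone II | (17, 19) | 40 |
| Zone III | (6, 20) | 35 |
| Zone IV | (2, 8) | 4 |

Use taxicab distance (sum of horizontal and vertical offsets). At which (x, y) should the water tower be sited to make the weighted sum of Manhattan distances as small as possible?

(6, 19)

Manhattan distance separates: Σwᵢ(|x−xᵢ|+|y−yᵢ|) = Σwᵢ|x−xᵢ| + Σwᵢ|y−yᵢ|, so x and y are optimised independently as 1-D weighted medians.
Total weight W = 89; half = 44.5.
x-coordinate, sorted with cumulative weight:
  x=2 (Zone IV, w=4) cum 4
  x=5 (Zone I, w=10) cum 14
  x=6 (Zone III, w=35) cum 49  ← median
  x=17 (Zone II, w=40) cum 89
⇒ x* = 6
y-coordinate, sorted with cumulative weight:
  y=8 (Zone I, w=10) cum 10
  y=8 (Zone IV, w=4) cum 14
  y=19 (Zone II, w=40) cum 54  ← median
  y=20 (Zone III, w=35) cum 89
⇒ y* = 19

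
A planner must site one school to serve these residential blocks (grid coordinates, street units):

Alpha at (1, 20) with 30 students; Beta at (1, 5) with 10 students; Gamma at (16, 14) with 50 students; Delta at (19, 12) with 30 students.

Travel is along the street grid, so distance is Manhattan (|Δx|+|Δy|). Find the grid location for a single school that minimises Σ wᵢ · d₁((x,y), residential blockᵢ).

Manhattan distance separates: Σwᵢ(|x−xᵢ|+|y−yᵢ|) = Σwᵢ|x−xᵢ| + Σwᵢ|y−yᵢ|, so x and y are optimised independently as 1-D weighted medians.
Total weight W = 120; half = 60.
x-coordinate, sorted with cumulative weight:
  x=1 (Alpha, w=30) cum 30
  x=1 (Beta, w=10) cum 40
  x=16 (Gamma, w=50) cum 90  ← median
  x=19 (Delta, w=30) cum 120
⇒ x* = 16
y-coordinate, sorted with cumulative weight:
  y=5 (Beta, w=10) cum 10
  y=12 (Delta, w=30) cum 40
  y=14 (Gamma, w=50) cum 90  ← median
  y=20 (Alpha, w=30) cum 120
⇒ y* = 14

(16, 14)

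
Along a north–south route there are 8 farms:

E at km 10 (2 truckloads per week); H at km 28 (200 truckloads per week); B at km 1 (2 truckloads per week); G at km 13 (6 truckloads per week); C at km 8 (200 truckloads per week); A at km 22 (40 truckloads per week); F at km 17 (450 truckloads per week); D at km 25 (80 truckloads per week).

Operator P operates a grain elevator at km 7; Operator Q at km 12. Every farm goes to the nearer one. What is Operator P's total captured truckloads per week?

The indifferent point is the midpoint (7+12)/2 = 9.5; farms left of it (closer to Operator P at 7) go to Operator P, those right go to Operator Q.
  B at 1 (w=2) → Operator P
  C at 8 (w=200) → Operator P
  E at 10 (w=2) → Operator Q
  G at 13 (w=6) → Operator Q
  F at 17 (w=450) → Operator Q
  A at 22 (w=40) → Operator Q
  D at 25 (w=80) → Operator Q
  H at 28 (w=200) → Operator Q
Operator P captures 202; Operator Q captures 778.

202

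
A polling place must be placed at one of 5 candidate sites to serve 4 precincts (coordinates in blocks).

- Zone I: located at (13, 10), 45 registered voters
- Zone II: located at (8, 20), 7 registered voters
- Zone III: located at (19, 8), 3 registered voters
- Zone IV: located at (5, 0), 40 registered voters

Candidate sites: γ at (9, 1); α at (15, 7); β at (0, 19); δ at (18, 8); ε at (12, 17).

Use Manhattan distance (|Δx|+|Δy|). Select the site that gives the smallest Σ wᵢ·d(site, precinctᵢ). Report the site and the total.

γ, total 976 blocks

Total weighted distance at each candidate:
  γ (9, 1): total = 976
  α (15, 7): total = 1060
  β (0, 19): total = 2103
  δ (18, 8): total = 1312
  ε (12, 17): total = 1417
Minimum is at γ with total 976 blocks.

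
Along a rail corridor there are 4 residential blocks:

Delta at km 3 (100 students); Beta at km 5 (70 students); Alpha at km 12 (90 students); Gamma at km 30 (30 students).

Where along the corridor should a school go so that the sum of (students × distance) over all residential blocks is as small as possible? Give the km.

x = 5

For a sum of weighted absolute distances on a line, the optimum is the weighted median (not the mean). Total weight W = 290; half-weight = 145.
Sort by position and accumulate weight:
  km 3 (Delta, w=100) → cum 100
  km 5 (Beta, w=70) → cum 170  ≥ 145 → median here
  km 12 (Alpha, w=90) → cum 260
  km 30 (Gamma, w=30) → cum 290
Optimal location: km 5.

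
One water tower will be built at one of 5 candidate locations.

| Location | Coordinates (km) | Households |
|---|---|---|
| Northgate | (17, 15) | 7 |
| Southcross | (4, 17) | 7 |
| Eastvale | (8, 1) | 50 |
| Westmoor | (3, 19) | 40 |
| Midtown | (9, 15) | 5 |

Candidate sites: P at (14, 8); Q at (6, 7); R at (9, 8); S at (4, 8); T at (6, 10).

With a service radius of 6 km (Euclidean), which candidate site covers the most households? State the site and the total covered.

T, covering 5

Coverage radius r = 6 km; a point is covered iff (Δx)²+(Δy)² ≤ 6² = 36.
  P (14, 8): covers {none} → 0
  Q (6, 7): covers {none} → 0
  R (9, 8): covers {none} → 0
  S (4, 8): covers {none} → 0
  T (6, 10): covers {Midtown} → 5
Maximum coverage at T: 5 households.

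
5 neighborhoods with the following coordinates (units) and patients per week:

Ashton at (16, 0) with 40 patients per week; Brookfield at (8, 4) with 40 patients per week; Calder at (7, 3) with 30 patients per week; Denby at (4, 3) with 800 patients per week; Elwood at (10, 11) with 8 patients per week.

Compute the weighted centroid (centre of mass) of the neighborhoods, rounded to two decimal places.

(4.85, 2.98)

The minimiser of Σwᵢ‖p−pᵢ‖² is the weighted centroid p* = (Σwᵢpᵢ)/(Σwᵢ).
Σwᵢ = 918.
Σwᵢxᵢ = 40·16 + 40·8 + 30·7 + 800·4 + 8·10 = 4450.
Σwᵢyᵢ = 40·0 + 40·4 + 30·3 + 800·3 + 8·11 = 2738.
x* = 4450/918 = 4.85, y* = 2738/918 = 2.98.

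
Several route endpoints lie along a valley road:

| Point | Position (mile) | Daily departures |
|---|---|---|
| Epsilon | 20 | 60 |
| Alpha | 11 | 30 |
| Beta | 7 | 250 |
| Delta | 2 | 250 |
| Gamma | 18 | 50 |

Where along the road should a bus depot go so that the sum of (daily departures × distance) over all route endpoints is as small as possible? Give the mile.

For a sum of weighted absolute distances on a line, the optimum is the weighted median (not the mean). Total weight W = 640; half-weight = 320.
Sort by position and accumulate weight:
  mile 2 (Delta, w=250) → cum 250
  mile 7 (Beta, w=250) → cum 500  ≥ 320 → median here
  mile 11 (Alpha, w=30) → cum 530
  mile 18 (Gamma, w=50) → cum 580
  mile 20 (Epsilon, w=60) → cum 640
Optimal location: mile 7.

x = 7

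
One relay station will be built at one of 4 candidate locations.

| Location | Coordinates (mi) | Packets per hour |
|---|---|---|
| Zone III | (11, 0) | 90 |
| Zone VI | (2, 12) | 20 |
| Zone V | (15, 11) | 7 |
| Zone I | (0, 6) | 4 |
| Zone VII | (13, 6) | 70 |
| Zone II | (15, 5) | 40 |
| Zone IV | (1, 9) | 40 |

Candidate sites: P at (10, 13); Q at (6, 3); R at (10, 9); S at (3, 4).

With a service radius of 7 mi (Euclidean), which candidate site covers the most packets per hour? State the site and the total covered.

R, covering 117

Coverage radius r = 7 mi; a point is covered iff (Δx)²+(Δy)² ≤ 7² = 49.
  P (10, 13): covers {Zone V} → 7
  Q (6, 3): covers {Zone III, Zone I} → 94
  R (10, 9): covers {Zone V, Zone VII, Zone II} → 117
  S (3, 4): covers {Zone I, Zone IV} → 44
Maximum coverage at R: 117 packets per hour.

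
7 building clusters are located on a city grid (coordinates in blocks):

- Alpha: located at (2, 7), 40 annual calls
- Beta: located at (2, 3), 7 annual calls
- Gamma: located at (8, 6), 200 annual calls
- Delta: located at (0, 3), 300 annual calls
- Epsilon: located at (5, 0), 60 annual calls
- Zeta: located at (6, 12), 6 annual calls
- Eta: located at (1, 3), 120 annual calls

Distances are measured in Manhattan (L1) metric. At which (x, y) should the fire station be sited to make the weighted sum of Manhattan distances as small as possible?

(1, 3)

Manhattan distance separates: Σwᵢ(|x−xᵢ|+|y−yᵢ|) = Σwᵢ|x−xᵢ| + Σwᵢ|y−yᵢ|, so x and y are optimised independently as 1-D weighted medians.
Total weight W = 733; half = 366.5.
x-coordinate, sorted with cumulative weight:
  x=0 (Delta, w=300) cum 300
  x=1 (Eta, w=120) cum 420  ← median
  x=2 (Alpha, w=40) cum 460
  x=2 (Beta, w=7) cum 467
  x=5 (Epsilon, w=60) cum 527
  x=6 (Zeta, w=6) cum 533
  x=8 (Gamma, w=200) cum 733
⇒ x* = 1
y-coordinate, sorted with cumulative weight:
  y=0 (Epsilon, w=60) cum 60
  y=3 (Beta, w=7) cum 67
  y=3 (Delta, w=300) cum 367  ← median
  y=3 (Eta, w=120) cum 487
  y=6 (Gamma, w=200) cum 687
  y=7 (Alpha, w=40) cum 727
  y=12 (Zeta, w=6) cum 733
⇒ y* = 3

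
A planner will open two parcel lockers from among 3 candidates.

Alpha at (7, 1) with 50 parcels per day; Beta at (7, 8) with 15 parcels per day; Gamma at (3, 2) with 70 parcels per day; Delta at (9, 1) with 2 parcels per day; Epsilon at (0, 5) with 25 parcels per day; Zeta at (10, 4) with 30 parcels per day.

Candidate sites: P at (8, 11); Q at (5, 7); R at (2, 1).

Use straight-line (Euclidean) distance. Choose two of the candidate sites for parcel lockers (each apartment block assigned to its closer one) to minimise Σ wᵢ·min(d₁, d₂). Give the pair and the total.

Evaluate every pair (each demand assigned to the nearer of the two):
  {Q, R}: total = 683.3
  {P, R}: total = 740.6
  {P, Q}: total = 1050.7
Best pair: {Q, R} with total 683.3.

{Q, R}, total 683.3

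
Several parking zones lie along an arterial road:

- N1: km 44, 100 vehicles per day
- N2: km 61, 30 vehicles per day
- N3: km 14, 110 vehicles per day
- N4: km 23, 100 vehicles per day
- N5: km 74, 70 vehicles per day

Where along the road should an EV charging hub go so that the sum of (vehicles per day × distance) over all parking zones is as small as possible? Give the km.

For a sum of weighted absolute distances on a line, the optimum is the weighted median (not the mean). Total weight W = 410; half-weight = 205.
Sort by position and accumulate weight:
  km 14 (N3, w=110) → cum 110
  km 23 (N4, w=100) → cum 210  ≥ 205 → median here
  km 44 (N1, w=100) → cum 310
  km 61 (N2, w=30) → cum 340
  km 74 (N5, w=70) → cum 410
Optimal location: km 23.

x = 23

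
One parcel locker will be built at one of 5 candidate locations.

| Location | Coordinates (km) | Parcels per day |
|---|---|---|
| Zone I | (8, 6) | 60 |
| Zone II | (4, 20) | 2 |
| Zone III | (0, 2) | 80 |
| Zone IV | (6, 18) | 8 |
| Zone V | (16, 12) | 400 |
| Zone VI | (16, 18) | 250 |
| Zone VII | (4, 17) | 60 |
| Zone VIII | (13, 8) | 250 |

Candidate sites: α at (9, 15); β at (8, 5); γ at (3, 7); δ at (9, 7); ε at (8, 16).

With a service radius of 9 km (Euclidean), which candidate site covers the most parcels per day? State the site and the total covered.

α, covering 970

Coverage radius r = 9 km; a point is covered iff (Δx)²+(Δy)² ≤ 9² = 81.
  α (9, 15): covers {Zone II, Zone IV, Zone V, Zone VI, Zone VII, Zone VIII} → 970
  β (8, 5): covers {Zone I, Zone III, Zone VIII} → 390
  γ (3, 7): covers {Zone I, Zone III} → 140
  δ (9, 7): covers {Zone I, Zone V, Zone VIII} → 710
  ε (8, 16): covers {Zone II, Zone IV, Zone V, Zone VI, Zone VII} → 720
Maximum coverage at α: 970 parcels per day.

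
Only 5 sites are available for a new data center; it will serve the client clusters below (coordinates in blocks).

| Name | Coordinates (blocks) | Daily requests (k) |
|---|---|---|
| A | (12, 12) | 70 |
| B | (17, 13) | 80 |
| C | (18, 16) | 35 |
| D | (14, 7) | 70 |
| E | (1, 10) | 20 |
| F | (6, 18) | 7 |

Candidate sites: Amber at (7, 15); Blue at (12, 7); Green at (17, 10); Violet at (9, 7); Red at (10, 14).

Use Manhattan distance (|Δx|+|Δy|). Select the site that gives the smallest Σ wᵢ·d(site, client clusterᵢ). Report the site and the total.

Total weighted distance at each candidate:
  Amber (7, 15): total = 3238
  Blue (12, 7): total = 2294
  Green (17, 10): total = 1848
  Violet (9, 7): total = 2978
  Red (10, 14): total = 2356
Minimum is at Green with total 1848 blocks.

Green, total 1848 blocks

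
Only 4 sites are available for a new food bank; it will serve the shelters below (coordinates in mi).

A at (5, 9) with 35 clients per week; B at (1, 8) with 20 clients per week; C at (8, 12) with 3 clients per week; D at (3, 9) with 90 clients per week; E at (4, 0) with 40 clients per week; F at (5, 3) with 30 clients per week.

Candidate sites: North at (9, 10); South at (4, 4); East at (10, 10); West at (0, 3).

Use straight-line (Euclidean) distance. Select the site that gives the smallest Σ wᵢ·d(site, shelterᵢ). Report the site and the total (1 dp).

South, total 966.6 mi

Total weighted distance at each candidate:
  North (9, 10): total = 1552.5
  South (4, 4): total = 966.6
  East (10, 10): total = 1732.3
  West (0, 3): total = 1365.2
Minimum is at South with total 966.6 mi.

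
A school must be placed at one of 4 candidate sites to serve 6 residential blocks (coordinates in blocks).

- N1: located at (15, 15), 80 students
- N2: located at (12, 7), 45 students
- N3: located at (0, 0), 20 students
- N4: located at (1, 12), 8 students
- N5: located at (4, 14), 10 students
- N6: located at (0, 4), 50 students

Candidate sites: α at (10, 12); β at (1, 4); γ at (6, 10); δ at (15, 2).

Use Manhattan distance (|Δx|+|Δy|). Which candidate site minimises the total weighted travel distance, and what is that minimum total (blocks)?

α, total 2447 blocks

Total weighted distance at each candidate:
  α (10, 12): total = 2447
  β (1, 4): total = 2974
  γ (6, 10): total = 2561
  δ (15, 2): total = 3012
Minimum is at α with total 2447 blocks.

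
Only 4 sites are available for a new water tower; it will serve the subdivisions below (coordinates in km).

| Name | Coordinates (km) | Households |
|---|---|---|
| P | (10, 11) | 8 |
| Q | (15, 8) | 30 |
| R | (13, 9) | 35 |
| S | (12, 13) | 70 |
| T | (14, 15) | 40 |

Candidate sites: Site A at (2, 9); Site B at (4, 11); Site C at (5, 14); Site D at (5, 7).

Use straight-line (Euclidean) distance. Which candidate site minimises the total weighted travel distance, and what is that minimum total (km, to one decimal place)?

Site C, total 1583.9 km

Total weighted distance at each candidate:
  Site A (2, 9): total = 2132.7
  Site B (4, 11): total = 1720.8
  Site C (5, 14): total = 1583.9
  Site D (5, 7): total = 1768.4
Minimum is at Site C with total 1583.9 km.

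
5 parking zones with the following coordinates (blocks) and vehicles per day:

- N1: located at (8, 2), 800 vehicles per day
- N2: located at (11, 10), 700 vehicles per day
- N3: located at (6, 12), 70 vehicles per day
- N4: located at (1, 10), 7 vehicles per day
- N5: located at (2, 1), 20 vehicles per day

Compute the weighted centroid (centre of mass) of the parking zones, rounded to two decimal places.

(9.12, 5.97)

The minimiser of Σwᵢ‖p−pᵢ‖² is the weighted centroid p* = (Σwᵢpᵢ)/(Σwᵢ).
Σwᵢ = 1597.
Σwᵢxᵢ = 800·8 + 700·11 + 70·6 + 7·1 + 20·2 = 14567.
Σwᵢyᵢ = 800·2 + 700·10 + 70·12 + 7·10 + 20·1 = 9530.
x* = 14567/1597 = 9.12, y* = 9530/1597 = 5.97.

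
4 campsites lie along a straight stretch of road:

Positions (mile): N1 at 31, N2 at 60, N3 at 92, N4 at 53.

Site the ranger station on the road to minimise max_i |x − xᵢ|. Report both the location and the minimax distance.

location 61.5, max distance 30.5

The 1-center on a line is the midpoint of the two extreme points: leftmost at 31, rightmost at 92.
Optimal location = (31 + 92)/2 = 61.5; maximum distance = (92 − 31)/2 = 30.5.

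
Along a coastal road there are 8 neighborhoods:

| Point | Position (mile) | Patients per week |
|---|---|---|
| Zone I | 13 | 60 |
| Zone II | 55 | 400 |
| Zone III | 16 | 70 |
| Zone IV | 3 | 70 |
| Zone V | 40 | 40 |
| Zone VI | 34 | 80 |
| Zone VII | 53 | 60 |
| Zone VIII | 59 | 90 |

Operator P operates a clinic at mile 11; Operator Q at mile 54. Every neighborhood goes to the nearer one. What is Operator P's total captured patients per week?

200

The indifferent point is the midpoint (11+54)/2 = 32.5; neighborhoods left of it (closer to Operator P at 11) go to Operator P, those right go to Operator Q.
  Zone IV at 3 (w=70) → Operator P
  Zone I at 13 (w=60) → Operator P
  Zone III at 16 (w=70) → Operator P
  Zone VI at 34 (w=80) → Operator Q
  Zone V at 40 (w=40) → Operator Q
  Zone VII at 53 (w=60) → Operator Q
  Zone II at 55 (w=400) → Operator Q
  Zone VIII at 59 (w=90) → Operator Q
Operator P captures 200; Operator Q captures 670.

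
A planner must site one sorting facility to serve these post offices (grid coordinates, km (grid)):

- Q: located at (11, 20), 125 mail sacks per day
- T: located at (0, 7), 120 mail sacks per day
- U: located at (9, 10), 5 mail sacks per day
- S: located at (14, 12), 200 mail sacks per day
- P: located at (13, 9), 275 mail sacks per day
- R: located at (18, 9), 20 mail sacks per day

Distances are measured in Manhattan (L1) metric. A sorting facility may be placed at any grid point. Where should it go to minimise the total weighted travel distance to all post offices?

Manhattan distance separates: Σwᵢ(|x−xᵢ|+|y−yᵢ|) = Σwᵢ|x−xᵢ| + Σwᵢ|y−yᵢ|, so x and y are optimised independently as 1-D weighted medians.
Total weight W = 745; half = 372.5.
x-coordinate, sorted with cumulative weight:
  x=0 (T, w=120) cum 120
  x=9 (U, w=5) cum 125
  x=11 (Q, w=125) cum 250
  x=13 (P, w=275) cum 525  ← median
  x=14 (S, w=200) cum 725
  x=18 (R, w=20) cum 745
⇒ x* = 13
y-coordinate, sorted with cumulative weight:
  y=7 (T, w=120) cum 120
  y=9 (P, w=275) cum 395  ← median
  y=9 (R, w=20) cum 415
  y=10 (U, w=5) cum 420
  y=12 (S, w=200) cum 620
  y=20 (Q, w=125) cum 745
⇒ y* = 9

(13, 9)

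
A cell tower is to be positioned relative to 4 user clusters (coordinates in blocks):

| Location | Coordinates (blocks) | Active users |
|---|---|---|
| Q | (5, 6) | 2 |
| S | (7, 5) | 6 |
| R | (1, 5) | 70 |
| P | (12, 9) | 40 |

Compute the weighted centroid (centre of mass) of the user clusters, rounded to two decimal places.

(5.10, 6.37)

The minimiser of Σwᵢ‖p−pᵢ‖² is the weighted centroid p* = (Σwᵢpᵢ)/(Σwᵢ).
Σwᵢ = 118.
Σwᵢxᵢ = 2·5 + 6·7 + 70·1 + 40·12 = 602.
Σwᵢyᵢ = 2·6 + 6·5 + 70·5 + 40·9 = 752.
x* = 602/118 = 5.10, y* = 752/118 = 6.37.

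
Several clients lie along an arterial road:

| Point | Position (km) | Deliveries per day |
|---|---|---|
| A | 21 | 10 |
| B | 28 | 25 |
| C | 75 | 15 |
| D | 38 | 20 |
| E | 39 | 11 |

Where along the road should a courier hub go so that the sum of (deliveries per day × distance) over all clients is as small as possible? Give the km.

x = 38

For a sum of weighted absolute distances on a line, the optimum is the weighted median (not the mean). Total weight W = 81; half-weight = 40.5.
Sort by position and accumulate weight:
  km 21 (A, w=10) → cum 10
  km 28 (B, w=25) → cum 35
  km 38 (D, w=20) → cum 55  ≥ 40.5 → median here
  km 39 (E, w=11) → cum 66
  km 75 (C, w=15) → cum 81
Optimal location: km 38.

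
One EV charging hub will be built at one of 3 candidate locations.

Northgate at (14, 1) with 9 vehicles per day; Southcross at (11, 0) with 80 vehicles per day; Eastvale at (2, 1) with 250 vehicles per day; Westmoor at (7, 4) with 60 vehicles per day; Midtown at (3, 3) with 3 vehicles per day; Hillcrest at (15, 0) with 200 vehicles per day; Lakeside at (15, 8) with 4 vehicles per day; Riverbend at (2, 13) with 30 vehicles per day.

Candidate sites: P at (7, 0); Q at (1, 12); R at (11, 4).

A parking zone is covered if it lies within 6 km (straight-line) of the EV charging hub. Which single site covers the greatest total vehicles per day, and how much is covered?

Coverage radius r = 6 km; a point is covered iff (Δx)²+(Δy)² ≤ 6² = 36.
  P (7, 0): covers {Southcross, Eastvale, Westmoor, Midtown} → 393
  Q (1, 12): covers {Riverbend} → 30
  R (11, 4): covers {Northgate, Southcross, Westmoor, Hillcrest, Lakeside} → 353
Maximum coverage at P: 393 vehicles per day.

P, covering 393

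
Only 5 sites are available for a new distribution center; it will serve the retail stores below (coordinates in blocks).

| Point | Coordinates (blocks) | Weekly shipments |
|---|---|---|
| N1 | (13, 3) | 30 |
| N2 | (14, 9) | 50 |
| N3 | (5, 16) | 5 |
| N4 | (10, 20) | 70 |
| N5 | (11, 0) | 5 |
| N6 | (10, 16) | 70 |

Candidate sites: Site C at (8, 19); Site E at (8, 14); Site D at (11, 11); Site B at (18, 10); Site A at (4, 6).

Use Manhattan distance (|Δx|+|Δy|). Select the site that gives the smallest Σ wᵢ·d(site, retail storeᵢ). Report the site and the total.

Site D, total 1780 blocks

Total weighted distance at each candidate:
  Site C (8, 19): total = 2130
  Site E (8, 14): total = 1980
  Site D (11, 11): total = 1780
  Site B (18, 10): total = 3030
  Site A (4, 6): total = 3650
Minimum is at Site D with total 1780 blocks.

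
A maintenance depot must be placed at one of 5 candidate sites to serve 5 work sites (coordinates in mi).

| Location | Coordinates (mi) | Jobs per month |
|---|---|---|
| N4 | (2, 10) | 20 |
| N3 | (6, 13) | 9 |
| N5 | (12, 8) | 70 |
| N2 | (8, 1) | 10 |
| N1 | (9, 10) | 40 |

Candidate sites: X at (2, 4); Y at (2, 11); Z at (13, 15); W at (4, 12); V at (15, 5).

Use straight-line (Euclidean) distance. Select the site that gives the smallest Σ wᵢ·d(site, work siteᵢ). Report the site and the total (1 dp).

W, total 1035.2 mi

Total weighted distance at each candidate:
  X (2, 4): total = 1398.4
  Y (2, 11): total = 1190.5
  Z (13, 15): total = 1206.9
  W (4, 12): total = 1035.2
  V (15, 5): total = 1077.0
Minimum is at W with total 1035.2 mi.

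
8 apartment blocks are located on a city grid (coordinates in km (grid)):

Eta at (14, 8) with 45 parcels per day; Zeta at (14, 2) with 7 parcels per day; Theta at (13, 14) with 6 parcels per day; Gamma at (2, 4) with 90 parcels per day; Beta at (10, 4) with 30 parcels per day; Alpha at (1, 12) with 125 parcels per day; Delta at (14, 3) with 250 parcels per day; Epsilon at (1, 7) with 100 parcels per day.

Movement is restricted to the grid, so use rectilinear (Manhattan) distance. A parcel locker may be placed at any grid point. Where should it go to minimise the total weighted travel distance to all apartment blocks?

Manhattan distance separates: Σwᵢ(|x−xᵢ|+|y−yᵢ|) = Σwᵢ|x−xᵢ| + Σwᵢ|y−yᵢ|, so x and y are optimised independently as 1-D weighted medians.
Total weight W = 653; half = 326.5.
x-coordinate, sorted with cumulative weight:
  x=1 (Alpha, w=125) cum 125
  x=1 (Epsilon, w=100) cum 225
  x=2 (Gamma, w=90) cum 315
  x=10 (Beta, w=30) cum 345  ← median
  x=13 (Theta, w=6) cum 351
  x=14 (Eta, w=45) cum 396
  x=14 (Zeta, w=7) cum 403
  x=14 (Delta, w=250) cum 653
⇒ x* = 10
y-coordinate, sorted with cumulative weight:
  y=2 (Zeta, w=7) cum 7
  y=3 (Delta, w=250) cum 257
  y=4 (Gamma, w=90) cum 347  ← median
  y=4 (Beta, w=30) cum 377
  y=7 (Epsilon, w=100) cum 477
  y=8 (Eta, w=45) cum 522
  y=12 (Alpha, w=125) cum 647
  y=14 (Theta, w=6) cum 653
⇒ y* = 4

(10, 4)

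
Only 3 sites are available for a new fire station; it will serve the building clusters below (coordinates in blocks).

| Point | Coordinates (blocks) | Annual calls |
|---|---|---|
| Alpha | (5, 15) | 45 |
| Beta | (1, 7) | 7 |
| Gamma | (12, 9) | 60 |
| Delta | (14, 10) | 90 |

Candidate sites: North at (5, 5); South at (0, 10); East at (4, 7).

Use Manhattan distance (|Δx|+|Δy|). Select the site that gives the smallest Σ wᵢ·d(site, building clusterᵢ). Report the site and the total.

East, total 2196 blocks

Total weighted distance at each candidate:
  North (5, 5): total = 2412
  South (0, 10): total = 2518
  East (4, 7): total = 2196
Minimum is at East with total 2196 blocks.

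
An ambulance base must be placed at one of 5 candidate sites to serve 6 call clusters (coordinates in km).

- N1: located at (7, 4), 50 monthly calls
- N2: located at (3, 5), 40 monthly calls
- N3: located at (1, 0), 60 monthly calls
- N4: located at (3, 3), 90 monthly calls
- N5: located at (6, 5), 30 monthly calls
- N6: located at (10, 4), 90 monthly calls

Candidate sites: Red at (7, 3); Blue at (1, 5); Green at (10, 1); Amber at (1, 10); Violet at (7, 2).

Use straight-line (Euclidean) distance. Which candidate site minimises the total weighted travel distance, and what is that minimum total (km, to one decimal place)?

Total weighted distance at each candidate:
  Red (7, 3): total = 1343.1
  Blue (1, 5): total = 1903.7
  Green (10, 1): total = 2172.9
  Amber (1, 10): total = 3080.5
  Violet (7, 2): total = 1469.9
Minimum is at Red with total 1343.1 km.

Red, total 1343.1 km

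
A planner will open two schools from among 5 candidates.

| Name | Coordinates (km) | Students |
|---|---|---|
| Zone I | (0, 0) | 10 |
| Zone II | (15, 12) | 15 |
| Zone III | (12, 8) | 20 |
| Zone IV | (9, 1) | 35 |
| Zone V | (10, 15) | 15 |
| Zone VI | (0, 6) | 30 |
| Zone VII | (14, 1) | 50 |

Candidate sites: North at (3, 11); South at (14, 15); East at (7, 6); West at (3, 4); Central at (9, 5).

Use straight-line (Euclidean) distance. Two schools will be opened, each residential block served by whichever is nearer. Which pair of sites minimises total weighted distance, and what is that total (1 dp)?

Evaluate every pair (each demand assigned to the nearer of the two):
  {West, Central}: total = 992.2
  {South, Central}: total = 1027.1
  {North, Central}: total = 1082.1
  {East, Central}: total = 1127.8
  {South, East}: total = 1135.9
  {East, West}: total = 1176.8
  {South, West}: total = 1216.1
  {North, East}: total = 1264.4
  {North, West}: total = 1454.3
  {North, South}: total = 1650.1
Best pair: {West, Central} with total 992.2.

{West, Central}, total 992.2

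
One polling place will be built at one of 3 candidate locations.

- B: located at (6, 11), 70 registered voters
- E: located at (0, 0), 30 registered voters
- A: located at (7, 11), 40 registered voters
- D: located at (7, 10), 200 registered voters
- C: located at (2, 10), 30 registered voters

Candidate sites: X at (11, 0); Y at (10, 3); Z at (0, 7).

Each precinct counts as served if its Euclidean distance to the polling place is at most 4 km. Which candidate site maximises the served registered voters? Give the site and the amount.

Coverage radius r = 4 km; a point is covered iff (Δx)²+(Δy)² ≤ 4² = 16.
  X (11, 0): covers {none} → 0
  Y (10, 3): covers {none} → 0
  Z (0, 7): covers {C} → 30
Maximum coverage at Z: 30 registered voters.

Z, covering 30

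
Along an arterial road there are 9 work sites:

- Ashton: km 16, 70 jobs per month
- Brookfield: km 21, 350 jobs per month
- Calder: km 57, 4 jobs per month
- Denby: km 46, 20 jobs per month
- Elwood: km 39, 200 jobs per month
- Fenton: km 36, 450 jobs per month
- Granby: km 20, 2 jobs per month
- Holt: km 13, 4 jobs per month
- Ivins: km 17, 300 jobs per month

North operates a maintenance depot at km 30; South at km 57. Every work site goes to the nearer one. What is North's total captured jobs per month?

The indifferent point is the midpoint (30+57)/2 = 43.5; work sites left of it (closer to North at 30) go to North, those right go to South.
  Holt at 13 (w=4) → North
  Ashton at 16 (w=70) → North
  Ivins at 17 (w=300) → North
  Granby at 20 (w=2) → North
  Brookfield at 21 (w=350) → North
  Fenton at 36 (w=450) → North
  Elwood at 39 (w=200) → North
  Denby at 46 (w=20) → South
  Calder at 57 (w=4) → South
North captures 1376; South captures 24.

1376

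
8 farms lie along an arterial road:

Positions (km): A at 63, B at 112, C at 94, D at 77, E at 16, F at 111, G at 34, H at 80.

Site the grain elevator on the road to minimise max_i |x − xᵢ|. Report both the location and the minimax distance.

The 1-center on a line is the midpoint of the two extreme points: leftmost at 16, rightmost at 112.
Optimal location = (16 + 112)/2 = 64; maximum distance = (112 − 16)/2 = 48.

location 64, max distance 48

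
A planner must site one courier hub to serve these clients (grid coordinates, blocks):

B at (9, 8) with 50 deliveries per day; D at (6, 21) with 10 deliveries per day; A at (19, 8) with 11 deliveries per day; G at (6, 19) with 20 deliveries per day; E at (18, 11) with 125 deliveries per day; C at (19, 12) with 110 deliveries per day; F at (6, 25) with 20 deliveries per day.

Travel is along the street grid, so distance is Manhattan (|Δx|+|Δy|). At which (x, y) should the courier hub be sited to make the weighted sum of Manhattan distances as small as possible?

(18, 11)

Manhattan distance separates: Σwᵢ(|x−xᵢ|+|y−yᵢ|) = Σwᵢ|x−xᵢ| + Σwᵢ|y−yᵢ|, so x and y are optimised independently as 1-D weighted medians.
Total weight W = 346; half = 173.
x-coordinate, sorted with cumulative weight:
  x=6 (D, w=10) cum 10
  x=6 (G, w=20) cum 30
  x=6 (F, w=20) cum 50
  x=9 (B, w=50) cum 100
  x=18 (E, w=125) cum 225  ← median
  x=19 (A, w=11) cum 236
  x=19 (C, w=110) cum 346
⇒ x* = 18
y-coordinate, sorted with cumulative weight:
  y=8 (B, w=50) cum 50
  y=8 (A, w=11) cum 61
  y=11 (E, w=125) cum 186  ← median
  y=12 (C, w=110) cum 296
  y=19 (G, w=20) cum 316
  y=21 (D, w=10) cum 326
  y=25 (F, w=20) cum 346
⇒ y* = 11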